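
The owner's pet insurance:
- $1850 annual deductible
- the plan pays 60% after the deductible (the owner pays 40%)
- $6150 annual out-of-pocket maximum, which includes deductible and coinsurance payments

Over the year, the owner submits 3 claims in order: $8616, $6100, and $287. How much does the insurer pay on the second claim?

$4506.40

Claim 1 — $8616: $1850 finishes the deductible; $6766 goes to coinsurance; coinsurance $6766 × 40% = $2706.40. Owner owes $4556.40 (running OOP $4556.40). Plan pays $8616 − $4556.40 = $4059.60.
Claim 2 — $6100: deductible already satisfied, so owner's share is 40% × $6100 = $2440. Adding that to $4556.40 gives $6996.40, past the $6150 cap; owner pays only $6150 − $4556.40 = $1593.60. Plan pays $6100 − $1593.60 = $4506.40.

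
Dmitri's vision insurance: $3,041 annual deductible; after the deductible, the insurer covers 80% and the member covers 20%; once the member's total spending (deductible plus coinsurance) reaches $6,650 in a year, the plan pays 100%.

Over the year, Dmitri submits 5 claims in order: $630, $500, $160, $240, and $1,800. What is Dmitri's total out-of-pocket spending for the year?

#1 ($630): all of it applies to the deductible. Member pays $630; OOP now $630.
#2 ($500): fully absorbed by the deductible. Cost to member: $500. OOP to date $1,130.
#3 ($160): fully absorbed by the deductible. Cost to member: $160. OOP to date $1,290.
#4 ($240): entire amount goes to the deductible. Member owes $240 (running OOP $1,530).
#5 ($1,800): $1,511 to deductible, leaving $289; coinsurance $289 × 20% = $57.80. Member owes $1,568.80 (running OOP $3,098.80).
Total paid by the member: $630 + $500 + $160 + $240 + $1,568.80 = $3,098.80.

$3,098.80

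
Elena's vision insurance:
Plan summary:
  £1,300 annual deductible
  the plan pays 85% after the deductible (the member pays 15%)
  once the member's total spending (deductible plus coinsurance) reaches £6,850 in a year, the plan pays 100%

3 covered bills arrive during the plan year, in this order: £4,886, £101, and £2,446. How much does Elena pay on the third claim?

#1 (£4,886): £1,300 finishes the deductible; £3,586 goes to coinsurance; member's 15% is £537.90. Member pays £1,837.90; OOP now £1,837.90.
#2 (£101): 15% coinsurance on £101 = £15.15. Member pays £15.15; OOP now £1,853.05.
#3 (£2,446): deductible met; 15% of £2,446 = £366.90. Member pays £366.90; OOP now £2,219.95.

£366.90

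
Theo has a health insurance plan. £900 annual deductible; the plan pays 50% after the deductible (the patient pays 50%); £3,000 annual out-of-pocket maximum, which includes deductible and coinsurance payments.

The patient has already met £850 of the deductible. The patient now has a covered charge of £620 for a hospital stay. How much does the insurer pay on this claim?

£285

Remaining deductible: £900 − £850 = £50.
After the £50 deductible portion, £620 − £50 = £570 is subject to coinsurance.
Patient's 50% share of £570 is £285.
Patient responsibility before any cap: £50 + £285 = £335.
Year-to-date out-of-pocket becomes £850 + £335 = £1,185, still under the £3,000 maximum, so no cap applies.
The insurer covers the remainder: £620 − £335 = £285.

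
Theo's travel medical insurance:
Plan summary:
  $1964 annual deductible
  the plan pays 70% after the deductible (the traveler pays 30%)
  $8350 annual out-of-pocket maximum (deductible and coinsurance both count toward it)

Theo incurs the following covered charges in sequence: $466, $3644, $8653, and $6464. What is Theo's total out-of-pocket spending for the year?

Claim 1 — $466: fully absorbed by the deductible. Traveler owes $466 (running OOP $466).
Claim 2 — $3644: $1498 to deductible, leaving $2146; coinsurance $2146 × 30% = $643.80. Cost to traveler: $2141.80. OOP to date $2607.80.
Claim 3 — $8653: 30% coinsurance on $8653 = $2595.90. Cost to traveler: $2595.90. OOP to date $5203.70.
Claim 4 — $6464: 30% coinsurance on $6464 = $1939.20. Traveler owes $1939.20 (running OOP $7142.90).
Summing the traveler's payments: $466 + $2141.80 + $2595.90 + $1939.20 = $7142.90.

$7142.90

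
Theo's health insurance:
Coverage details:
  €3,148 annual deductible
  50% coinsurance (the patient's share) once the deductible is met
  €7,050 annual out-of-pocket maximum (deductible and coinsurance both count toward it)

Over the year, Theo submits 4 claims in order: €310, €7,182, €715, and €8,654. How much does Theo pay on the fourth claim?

#1 (€310): fully absorbed by the deductible. Patient owes €310 (running OOP €310).
#2 (€7,182): €2,838 finishes the deductible; €4,344 goes to coinsurance; 50% of €4,344 = €2,172. Cost to patient: €5,010. OOP to date €5,320.
#3 (€715): 50% coinsurance on €715 = €357.50. Patient pays €357.50; OOP now €5,677.50.
#4 (€8,654): 50% coinsurance on €8,654 = €4,327. OOP would hit €10,004.50 > €7,050, so the cap limits the patient to €7,050 − €5,677.50 = €1,372.50.

€1,372.50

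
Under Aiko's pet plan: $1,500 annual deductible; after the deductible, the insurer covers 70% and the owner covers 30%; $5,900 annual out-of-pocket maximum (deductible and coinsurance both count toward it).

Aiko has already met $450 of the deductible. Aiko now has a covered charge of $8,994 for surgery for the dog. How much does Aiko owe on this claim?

Remaining deductible: $1,500 − $450 = $1,050.
The remaining $7,944 (= $8,994 − $1,050) moves to coinsurance.
Coinsurance: $7,944 × 30% = $2,383.20.
That puts the owner's cost at $1,050 + $2,383.20 = $3,433.20 before any cap.
Cumulative spending $450 + $3,433.20 = $3,883.20 stays under the $5,900 maximum.

$3,433.20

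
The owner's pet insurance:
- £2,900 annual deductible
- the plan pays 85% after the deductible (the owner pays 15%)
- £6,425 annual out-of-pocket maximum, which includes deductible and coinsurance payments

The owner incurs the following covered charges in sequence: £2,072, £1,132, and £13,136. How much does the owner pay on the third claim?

Claim 1 (£2,072): all of it applies to the deductible. Owner pays £2,072; OOP now £2,072.
Claim 2 (£1,132): £828 to deductible, leaving £304; owner's 15% is £45.60. Cost to owner: £873.60. OOP to date £2,945.60.
Claim 3 (£13,136): deductible already satisfied, so owner's share is 15% × £13,136 = £1,970.40. Owner owes £1,970.40 (running OOP £4,916).

£1,970.40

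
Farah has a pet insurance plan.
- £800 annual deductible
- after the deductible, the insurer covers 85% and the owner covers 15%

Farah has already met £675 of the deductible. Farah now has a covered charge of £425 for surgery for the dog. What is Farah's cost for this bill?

£170

Remaining deductible: £800 − £675 = £125.
After the £125 deductible portion, £425 − £125 = £300 is subject to coinsurance.
15% of £300 = £45 falls to the owner.
That puts the owner's cost at £125 + £45 = £170.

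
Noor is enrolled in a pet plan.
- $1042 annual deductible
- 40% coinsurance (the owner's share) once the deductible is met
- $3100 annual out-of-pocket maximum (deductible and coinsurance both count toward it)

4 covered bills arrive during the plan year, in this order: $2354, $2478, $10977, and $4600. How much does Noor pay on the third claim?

Bill 1, $2354: deductible takes $1042, $1312 remains; 40% of $1312 = $524.80. Owner owes $1566.80 (running OOP $1566.80).
Bill 2, $2478: 40% coinsurance on $2478 = $991.20. Owner owes $991.20 (running OOP $2558).
Bill 3, $10977: 40% coinsurance on $10977 = $4390.80. Adding that to $2558 gives $6948.80, past the $3100 cap; owner pays only $3100 − $2558 = $542.

$542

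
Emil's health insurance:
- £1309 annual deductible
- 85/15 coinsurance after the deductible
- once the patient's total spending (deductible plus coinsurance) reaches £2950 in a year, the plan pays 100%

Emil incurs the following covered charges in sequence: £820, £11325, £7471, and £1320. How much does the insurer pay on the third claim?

£7455.40

Bill 1, £820: all of it applies to the deductible. Patient owes £820 (running OOP £820). Plan pays £820 − £820 = £0.
Bill 2, £11325: deductible takes £489, £10836 remains; 15% of £10836 = £1625.40. Patient pays £2114.40; OOP now £2934.40. Plan pays £11325 − £2114.40 = £9210.60.
Bill 3, £7471: deductible met; 15% of £7471 = £1120.65. Adding that to £2934.40 gives £4055.05, past the £2950 cap; patient pays only £2950 − £2934.40 = £15.60. Plan pays £7471 − £15.60 = £7455.40.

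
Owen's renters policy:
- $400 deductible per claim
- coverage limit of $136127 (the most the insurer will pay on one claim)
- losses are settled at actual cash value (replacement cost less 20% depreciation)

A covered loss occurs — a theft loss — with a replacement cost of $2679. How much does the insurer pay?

Actual cash value after 20% depreciation: $2679 × 80% = $2143.20.
Subtract the deductible: $2143.20 − $400 = $1743.20.
$1743.20 is within the $136127 limit, so the insurer pays $1743.20.

$1743.20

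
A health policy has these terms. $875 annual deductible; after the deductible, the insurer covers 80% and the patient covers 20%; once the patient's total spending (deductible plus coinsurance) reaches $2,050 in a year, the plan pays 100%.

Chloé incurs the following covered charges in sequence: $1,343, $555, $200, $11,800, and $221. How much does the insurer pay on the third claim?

Claim 1 — $1,343: $875 to deductible, leaving $468; patient's 20% is $93.60. Patient owes $968.60 (running OOP $968.60). Plan pays $1,343 − $968.60 = $374.40.
Claim 2 — $555: deductible met; 20% of $555 = $111. Patient owes $111 (running OOP $1,079.60). Insurer: $555 − $111 = $444.
Claim 3 — $200: 20% coinsurance on $200 = $40. Patient owes $40 (running OOP $1,119.60). Insurer: $200 − $40 = $160.

$160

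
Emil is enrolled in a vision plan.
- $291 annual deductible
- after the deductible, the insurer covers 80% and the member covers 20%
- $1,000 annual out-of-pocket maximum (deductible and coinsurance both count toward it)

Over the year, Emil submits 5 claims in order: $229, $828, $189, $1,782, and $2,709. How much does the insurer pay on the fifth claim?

$2,547.40

Bill 1, $229: entire amount goes to the deductible. Cost to member: $229. OOP to date $229. Plan pays $229 − $229 = $0.
Bill 2, $828: $62 to deductible, leaving $766; coinsurance $766 × 20% = $153.20. Member pays $215.20; OOP now $444.20. Insurer: $828 − $215.20 = $612.80.
Bill 3, $189: deductible met; 20% of $189 = $37.80. Member pays $37.80; OOP now $482. Plan pays $189 − $37.80 = $151.20.
Bill 4, $1,782: 20% coinsurance on $1,782 = $356.40. Member owes $356.40 (running OOP $838.40). Insurer: $1,782 − $356.40 = $1,425.60.
Bill 5, $2,709: deductible met; 20% of $2,709 = $541.80. Adding that to $838.40 gives $1,380.20, past the $1,000 cap; member pays only $1,000 − $838.40 = $161.60. Plan pays $2,709 − $161.60 = $2,547.40.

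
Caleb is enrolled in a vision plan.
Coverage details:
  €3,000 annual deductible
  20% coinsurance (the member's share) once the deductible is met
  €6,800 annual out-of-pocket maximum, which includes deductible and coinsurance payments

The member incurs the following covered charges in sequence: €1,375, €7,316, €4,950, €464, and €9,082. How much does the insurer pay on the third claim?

Claim 1 (€1,375): fully absorbed by the deductible. Member pays €1,375; OOP now €1,375. Insurer: €1,375 − €1,375 = €0.
Claim 2 (€7,316): €1,625 finishes the deductible; €5,691 goes to coinsurance; 20% of €5,691 = €1,138.20. Member pays €2,763.20; OOP now €4,138.20. Insurer: €7,316 − €2,763.20 = €4,552.80.
Claim 3 (€4,950): deductible already satisfied, so member's share is 20% × €4,950 = €990. Member owes €990 (running OOP €5,128.20). Insurer: €4,950 − €990 = €3,960.

€3,960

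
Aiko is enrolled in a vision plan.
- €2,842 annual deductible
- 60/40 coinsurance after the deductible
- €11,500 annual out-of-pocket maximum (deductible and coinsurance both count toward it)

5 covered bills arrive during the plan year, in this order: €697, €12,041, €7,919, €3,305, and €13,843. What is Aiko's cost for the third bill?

€3,167.60

#1 (€697): entire amount goes to the deductible. Member pays €697; OOP now €697.
#2 (€12,041): €2,145 finishes the deductible; €9,896 goes to coinsurance; 40% of €9,896 = €3,958.40. Cost to member: €6,103.40. OOP to date €6,800.40.
#3 (€7,919): deductible already satisfied, so member's share is 40% × €7,919 = €3,167.60. Member pays €3,167.60; OOP now €9,968.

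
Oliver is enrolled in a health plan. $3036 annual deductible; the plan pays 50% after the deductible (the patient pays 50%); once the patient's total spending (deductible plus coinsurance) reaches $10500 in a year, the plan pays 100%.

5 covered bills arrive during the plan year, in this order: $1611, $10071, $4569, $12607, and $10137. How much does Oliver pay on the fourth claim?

$856.50

#1 ($1611): fully absorbed by the deductible. Patient owes $1611 (running OOP $1611).
#2 ($10071): $1425 finishes the deductible; $8646 goes to coinsurance; 50% of $8646 = $4323. Patient pays $5748; OOP now $7359.
#3 ($4569): deductible met; 50% of $4569 = $2284.50. Cost to patient: $2284.50. OOP to date $9643.50.
#4 ($12607): deductible met; 50% of $12607 = $6303.50. That would push OOP to $15947, over the $10500 cap, so patient pays $10500 − $9643.50 = $856.50.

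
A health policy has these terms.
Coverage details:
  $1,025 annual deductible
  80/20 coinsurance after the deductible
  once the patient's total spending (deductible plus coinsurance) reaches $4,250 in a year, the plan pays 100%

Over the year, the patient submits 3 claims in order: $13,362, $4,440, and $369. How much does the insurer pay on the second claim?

$3,682.40

Claim 1 ($13,362): deductible takes $1,025, $12,337 remains; coinsurance $12,337 × 20% = $2,467.40. Patient owes $3,492.40 (running OOP $3,492.40). Insurer: $13,362 − $3,492.40 = $9,869.60.
Claim 2 ($4,440): 20% coinsurance on $4,440 = $888. That would push OOP to $4,380.40, over the $4,250 cap, so patient pays $4,250 − $3,492.40 = $757.60. Insurer: $4,440 − $757.60 = $3,682.40.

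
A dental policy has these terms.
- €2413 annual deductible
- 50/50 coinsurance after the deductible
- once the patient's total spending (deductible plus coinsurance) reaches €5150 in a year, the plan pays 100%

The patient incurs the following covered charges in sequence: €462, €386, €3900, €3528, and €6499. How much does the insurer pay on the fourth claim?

#1 (€462): fully absorbed by the deductible. Patient owes €462 (running OOP €462). Insurer: €462 − €462 = €0.
#2 (€386): fully absorbed by the deductible. Cost to patient: €386. OOP to date €848. Plan pays €386 − €386 = €0.
#3 (€3900): deductible takes €1565, €2335 remains; coinsurance €2335 × 50% = €1167.50. Cost to patient: €2732.50. OOP to date €3580.50. Insurer: €3900 − €2732.50 = €1167.50.
#4 (€3528): 50% coinsurance on €3528 = €1764. OOP would hit €5344.50 > €5150, so the cap limits the patient to €5150 − €3580.50 = €1569.50. Plan pays €3528 − €1569.50 = €1958.50.

€1958.50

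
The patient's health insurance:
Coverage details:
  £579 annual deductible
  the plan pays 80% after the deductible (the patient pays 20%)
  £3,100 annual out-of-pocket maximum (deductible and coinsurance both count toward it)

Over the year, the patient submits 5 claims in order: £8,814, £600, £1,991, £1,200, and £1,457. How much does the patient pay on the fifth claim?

Claim 1 — £8,814: deductible takes £579, £8,235 remains; coinsurance £8,235 × 20% = £1,647. Patient pays £2,226; OOP now £2,226.
Claim 2 — £600: deductible already satisfied, so patient's share is 20% × £600 = £120. Cost to patient: £120. OOP to date £2,346.
Claim 3 — £1,991: deductible already satisfied, so patient's share is 20% × £1,991 = £398.20. Patient pays £398.20; OOP now £2,744.20.
Claim 4 — £1,200: deductible met; 20% of £1,200 = £240. Patient pays £240; OOP now £2,984.20.
Claim 5 — £1,457: deductible met; 20% of £1,457 = £291.40. OOP would hit £3,275.60 > £3,100, so the cap limits the patient to £3,100 − £2,984.20 = £115.80.

£115.80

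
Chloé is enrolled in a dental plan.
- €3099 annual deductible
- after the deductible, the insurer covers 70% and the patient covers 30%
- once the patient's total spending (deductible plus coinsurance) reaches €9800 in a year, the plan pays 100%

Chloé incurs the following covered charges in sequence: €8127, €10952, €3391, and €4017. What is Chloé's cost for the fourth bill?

€889.70

Claim 1 — €8127: €3099 to deductible, leaving €5028; coinsurance €5028 × 30% = €1508.40. Patient owes €4607.40 (running OOP €4607.40).
Claim 2 — €10952: 30% coinsurance on €10952 = €3285.60. Patient owes €3285.60 (running OOP €7893).
Claim 3 — €3391: deductible already satisfied, so patient's share is 30% × €3391 = €1017.30. Patient pays €1017.30; OOP now €8910.30.
Claim 4 — €4017: 30% coinsurance on €4017 = €1205.10. Adding that to €8910.30 gives €10115.40, past the €9800 cap; patient pays only €9800 − €8910.30 = €889.70.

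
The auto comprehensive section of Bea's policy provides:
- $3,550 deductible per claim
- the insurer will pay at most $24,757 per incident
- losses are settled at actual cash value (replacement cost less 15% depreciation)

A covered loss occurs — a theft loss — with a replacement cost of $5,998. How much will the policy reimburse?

$1,548.30

Depreciate 15%: the covered value is $5,998 × 0.85 = $5,098.30.
Subtract the deductible: $5,098.30 − $3,550 = $1,548.30.
$1,548.30 is within the $24,757 limit, so the insurer pays $1,548.30.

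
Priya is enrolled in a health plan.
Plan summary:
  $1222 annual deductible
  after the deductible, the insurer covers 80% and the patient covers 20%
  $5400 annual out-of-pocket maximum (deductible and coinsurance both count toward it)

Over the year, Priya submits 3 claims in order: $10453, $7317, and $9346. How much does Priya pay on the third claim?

$868.40

Claim 1 — $10453: $1222 to deductible, leaving $9231; 20% of $9231 = $1846.20. Cost to patient: $3068.20. OOP to date $3068.20.
Claim 2 — $7317: 20% coinsurance on $7317 = $1463.40. Cost to patient: $1463.40. OOP to date $4531.60.
Claim 3 — $9346: deductible met; 20% of $9346 = $1869.20. Adding that to $4531.60 gives $6400.80, past the $5400 cap; patient pays only $5400 − $4531.60 = $868.40.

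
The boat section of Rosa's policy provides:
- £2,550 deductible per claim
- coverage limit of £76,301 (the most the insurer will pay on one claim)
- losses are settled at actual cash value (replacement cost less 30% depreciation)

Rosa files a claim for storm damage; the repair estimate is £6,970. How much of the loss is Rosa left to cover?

Depreciate 30%: the covered value is £6,970 × 0.7 = £4,879.
After the deductible, £4,879 − £2,550 = £2,329 remains.
£2,329 is within the £76,301 limit, so the insurer pays £2,329.
Out of pocket: £6,970 − £2,329 = £4,641.

£4,641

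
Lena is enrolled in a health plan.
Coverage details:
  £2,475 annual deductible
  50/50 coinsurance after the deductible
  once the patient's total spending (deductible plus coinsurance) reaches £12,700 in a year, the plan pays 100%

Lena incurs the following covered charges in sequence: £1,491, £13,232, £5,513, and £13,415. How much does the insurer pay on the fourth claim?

#1 (£1,491): fully absorbed by the deductible. Patient pays £1,491; OOP now £1,491. Insurer: £1,491 − £1,491 = £0.
#2 (£13,232): £984 finishes the deductible; £12,248 goes to coinsurance; 50% of £12,248 = £6,124. Cost to patient: £7,108. OOP to date £8,599. Insurer: £13,232 − £7,108 = £6,124.
#3 (£5,513): deductible already satisfied, so patient's share is 50% × £5,513 = £2,756.50. Patient owes £2,756.50 (running OOP £11,355.50). Insurer: £5,513 − £2,756.50 = £2,756.50.
#4 (£13,415): 50% coinsurance on £13,415 = £6,707.50. That would push OOP to £18,063, over the £12,700 cap, so patient pays £12,700 − £11,355.50 = £1,344.50. Insurer: £13,415 − £1,344.50 = £12,070.50.

£12,070.50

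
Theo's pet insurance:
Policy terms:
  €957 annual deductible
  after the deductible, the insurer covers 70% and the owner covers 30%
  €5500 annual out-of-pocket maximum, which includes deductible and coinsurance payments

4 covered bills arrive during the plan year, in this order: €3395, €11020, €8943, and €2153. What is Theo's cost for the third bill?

Bill 1, €3395: deductible takes €957, €2438 remains; coinsurance €2438 × 30% = €731.40. Owner pays €1688.40; OOP now €1688.40.
Bill 2, €11020: deductible met; 30% of €11020 = €3306. Owner pays €3306; OOP now €4994.40.
Bill 3, €8943: deductible met; 30% of €8943 = €2682.90. OOP would hit €7677.30 > €5500, so the cap limits the owner to €5500 − €4994.40 = €505.60.

€505.60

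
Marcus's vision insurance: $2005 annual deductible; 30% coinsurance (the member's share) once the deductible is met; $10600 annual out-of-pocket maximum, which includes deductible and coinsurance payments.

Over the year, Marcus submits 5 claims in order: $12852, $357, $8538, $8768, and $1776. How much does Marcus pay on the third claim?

$2561.40

Claim 1 — $12852: deductible takes $2005, $10847 remains; member's 30% is $3254.10. Member pays $5259.10; OOP now $5259.10.
Claim 2 — $357: deductible already satisfied, so member's share is 30% × $357 = $107.10. Member pays $107.10; OOP now $5366.20.
Claim 3 — $8538: deductible met; 30% of $8538 = $2561.40. Cost to member: $2561.40. OOP to date $7927.60.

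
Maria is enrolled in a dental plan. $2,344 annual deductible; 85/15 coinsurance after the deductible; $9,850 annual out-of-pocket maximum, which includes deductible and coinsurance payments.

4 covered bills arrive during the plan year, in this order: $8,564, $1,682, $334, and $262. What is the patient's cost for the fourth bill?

Claim 1 — $8,564: $2,344 finishes the deductible; $6,220 goes to coinsurance; 15% of $6,220 = $933. Patient pays $3,277; OOP now $3,277.
Claim 2 — $1,682: deductible met; 15% of $1,682 = $252.30. Patient pays $252.30; OOP now $3,529.30.
Claim 3 — $334: deductible already satisfied, so patient's share is 15% × $334 = $50.10. Patient pays $50.10; OOP now $3,579.40.
Claim 4 — $262: 15% coinsurance on $262 = $39.30. Patient pays $39.30; OOP now $3,618.70.

$39.30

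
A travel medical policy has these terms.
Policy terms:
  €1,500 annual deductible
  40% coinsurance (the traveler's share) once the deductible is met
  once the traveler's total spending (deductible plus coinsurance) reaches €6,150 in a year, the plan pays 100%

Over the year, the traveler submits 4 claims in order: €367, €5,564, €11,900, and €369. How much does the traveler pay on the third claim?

€2,877.60

Claim 1 — €367: all of it applies to the deductible. Traveler pays €367; OOP now €367.
Claim 2 — €5,564: €1,133 finishes the deductible; €4,431 goes to coinsurance; 40% of €4,431 = €1,772.40. Traveler pays €2,905.40; OOP now €3,272.40.
Claim 3 — €11,900: deductible already satisfied, so traveler's share is 40% × €11,900 = €4,760. That would push OOP to €8,032.40, over the €6,150 cap, so traveler pays €6,150 − €3,272.40 = €2,877.60.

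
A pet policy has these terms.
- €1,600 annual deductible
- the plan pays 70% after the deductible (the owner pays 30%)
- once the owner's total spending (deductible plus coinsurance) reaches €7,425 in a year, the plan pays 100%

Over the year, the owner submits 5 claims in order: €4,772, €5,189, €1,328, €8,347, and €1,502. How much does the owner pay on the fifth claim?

Bill 1, €4,772: €1,600 to deductible, leaving €3,172; owner's 30% is €951.60. Cost to owner: €2,551.60. OOP to date €2,551.60.
Bill 2, €5,189: 30% coinsurance on €5,189 = €1,556.70. Cost to owner: €1,556.70. OOP to date €4,108.30.
Bill 3, €1,328: deductible met; 30% of €1,328 = €398.40. Cost to owner: €398.40. OOP to date €4,506.70.
Bill 4, €8,347: 30% coinsurance on €8,347 = €2,504.10. Owner pays €2,504.10; OOP now €7,010.80.
Bill 5, €1,502: 30% coinsurance on €1,502 = €450.60. That would push OOP to €7,461.40, over the €7,425 cap, so owner pays €7,425 − €7,010.80 = €414.20.

€414.20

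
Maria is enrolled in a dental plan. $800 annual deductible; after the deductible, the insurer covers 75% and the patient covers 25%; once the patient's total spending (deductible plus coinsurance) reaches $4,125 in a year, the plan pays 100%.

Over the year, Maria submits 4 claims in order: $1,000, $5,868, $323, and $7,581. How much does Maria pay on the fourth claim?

$1,727.25

#1 ($1,000): $800 to deductible, leaving $200; coinsurance $200 × 25% = $50. Patient pays $850; OOP now $850.
#2 ($5,868): deductible already satisfied, so patient's share is 25% × $5,868 = $1,467. Patient pays $1,467; OOP now $2,317.
#3 ($323): deductible met; 25% of $323 = $80.75. Cost to patient: $80.75. OOP to date $2,397.75.
#4 ($7,581): deductible met; 25% of $7,581 = $1,895.25. Adding that to $2,397.75 gives $4,293, past the $4,125 cap; patient pays only $4,125 − $2,397.75 = $1,727.25.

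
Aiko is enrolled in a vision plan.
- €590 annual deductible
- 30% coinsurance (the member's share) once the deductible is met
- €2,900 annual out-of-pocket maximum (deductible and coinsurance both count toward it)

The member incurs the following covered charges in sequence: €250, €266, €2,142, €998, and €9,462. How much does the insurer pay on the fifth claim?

€8,071.80

#1 (€250): entire amount goes to the deductible. Member owes €250 (running OOP €250). Insurer: €250 − €250 = €0.
#2 (€266): all of it applies to the deductible. Member owes €266 (running OOP €516). Insurer: €266 − €266 = €0.
#3 (€2,142): €74 to deductible, leaving €2,068; 30% of €2,068 = €620.40. Member owes €694.40 (running OOP €1,210.40). Plan pays €2,142 − €694.40 = €1,447.60.
#4 (€998): deductible met; 30% of €998 = €299.40. Member owes €299.40 (running OOP €1,509.80). Plan pays €998 − €299.40 = €698.60.
#5 (€9,462): deductible met; 30% of €9,462 = €2,838.60. OOP would hit €4,348.40 > €2,900, so the cap limits the member to €2,900 − €1,509.80 = €1,390.20. Insurer: €9,462 − €1,390.20 = €8,071.80.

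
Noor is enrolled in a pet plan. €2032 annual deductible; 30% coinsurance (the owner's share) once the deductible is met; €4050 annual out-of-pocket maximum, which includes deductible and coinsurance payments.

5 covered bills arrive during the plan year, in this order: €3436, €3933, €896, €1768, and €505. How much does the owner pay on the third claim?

€268.80

Claim 1 — €3436: €2032 to deductible, leaving €1404; 30% of €1404 = €421.20. Owner pays €2453.20; OOP now €2453.20.
Claim 2 — €3933: deductible already satisfied, so owner's share is 30% × €3933 = €1179.90. Owner owes €1179.90 (running OOP €3633.10).
Claim 3 — €896: deductible met; 30% of €896 = €268.80. Owner pays €268.80; OOP now €3901.90.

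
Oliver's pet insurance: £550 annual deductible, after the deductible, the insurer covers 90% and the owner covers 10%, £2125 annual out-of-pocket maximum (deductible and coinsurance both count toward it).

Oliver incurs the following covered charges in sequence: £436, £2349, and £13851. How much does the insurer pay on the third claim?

Claim 1 (£436): all of it applies to the deductible. Cost to owner: £436. OOP to date £436. Plan pays £436 − £436 = £0.
Claim 2 (£2349): £114 finishes the deductible; £2235 goes to coinsurance; coinsurance £2235 × 10% = £223.50. Cost to owner: £337.50. OOP to date £773.50. Plan pays £2349 − £337.50 = £2011.50.
Claim 3 (£13851): deductible already satisfied, so owner's share is 10% × £13851 = £1385.10. Adding that to £773.50 gives £2158.60, past the £2125 cap; owner pays only £2125 − £773.50 = £1351.50. Plan pays £13851 − £1351.50 = £12499.50.

£12499.50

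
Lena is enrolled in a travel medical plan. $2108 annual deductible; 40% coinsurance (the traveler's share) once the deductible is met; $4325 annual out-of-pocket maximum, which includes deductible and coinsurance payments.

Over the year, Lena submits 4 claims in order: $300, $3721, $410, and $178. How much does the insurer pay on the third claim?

Claim 1 — $300: all of it applies to the deductible. Traveler pays $300; OOP now $300. Plan pays $300 − $300 = $0.
Claim 2 — $3721: deductible takes $1808, $1913 remains; coinsurance $1913 × 40% = $765.20. Traveler pays $2573.20; OOP now $2873.20. Plan pays $3721 − $2573.20 = $1147.80.
Claim 3 — $410: deductible met; 40% of $410 = $164. Cost to traveler: $164. OOP to date $3037.20. Insurer: $410 − $164 = $246.

$246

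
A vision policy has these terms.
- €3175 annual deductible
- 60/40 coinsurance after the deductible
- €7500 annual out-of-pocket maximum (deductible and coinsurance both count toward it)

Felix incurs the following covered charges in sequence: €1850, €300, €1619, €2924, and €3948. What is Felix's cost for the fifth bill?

Claim 1 — €1850: fully absorbed by the deductible. Member pays €1850; OOP now €1850.
Claim 2 — €300: fully absorbed by the deductible. Cost to member: €300. OOP to date €2150.
Claim 3 — €1619: €1025 to deductible, leaving €594; 40% of €594 = €237.60. Member pays €1262.60; OOP now €3412.60.
Claim 4 — €2924: 40% coinsurance on €2924 = €1169.60. Member pays €1169.60; OOP now €4582.20.
Claim 5 — €3948: deductible already satisfied, so member's share is 40% × €3948 = €1579.20. Cost to member: €1579.20. OOP to date €6161.40.

€1579.20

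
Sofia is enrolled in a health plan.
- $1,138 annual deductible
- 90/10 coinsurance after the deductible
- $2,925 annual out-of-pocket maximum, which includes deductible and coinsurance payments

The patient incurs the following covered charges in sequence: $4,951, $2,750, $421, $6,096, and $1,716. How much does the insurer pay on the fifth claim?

$1,544.40

#1 ($4,951): $1,138 to deductible, leaving $3,813; patient's 10% is $381.30. Cost to patient: $1,519.30. OOP to date $1,519.30. Plan pays $4,951 − $1,519.30 = $3,431.70.
#2 ($2,750): deductible met; 10% of $2,750 = $275. Patient owes $275 (running OOP $1,794.30). Plan pays $2,750 − $275 = $2,475.
#3 ($421): deductible met; 10% of $421 = $42.10. Patient owes $42.10 (running OOP $1,836.40). Plan pays $421 − $42.10 = $378.90.
#4 ($6,096): deductible already satisfied, so patient's share is 10% × $6,096 = $609.60. Patient owes $609.60 (running OOP $2,446). Insurer: $6,096 − $609.60 = $5,486.40.
#5 ($1,716): deductible already satisfied, so patient's share is 10% × $1,716 = $171.60. Patient pays $171.60; OOP now $2,617.60. Plan pays $1,716 − $171.60 = $1,544.40.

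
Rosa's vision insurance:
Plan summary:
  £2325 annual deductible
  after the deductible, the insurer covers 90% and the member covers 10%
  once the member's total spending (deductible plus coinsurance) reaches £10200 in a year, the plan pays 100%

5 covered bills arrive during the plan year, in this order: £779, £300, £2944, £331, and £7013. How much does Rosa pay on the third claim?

£1415.80

Claim 1 (£779): entire amount goes to the deductible. Member pays £779; OOP now £779.
Claim 2 (£300): all of it applies to the deductible. Member owes £300 (running OOP £1079).
Claim 3 (£2944): deductible takes £1246, £1698 remains; coinsurance £1698 × 10% = £169.80. Cost to member: £1415.80. OOP to date £2494.80.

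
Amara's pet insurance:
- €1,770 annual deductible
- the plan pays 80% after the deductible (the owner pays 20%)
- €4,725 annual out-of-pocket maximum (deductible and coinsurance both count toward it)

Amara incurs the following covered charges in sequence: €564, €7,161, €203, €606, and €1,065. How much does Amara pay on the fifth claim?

#1 (€564): all of it applies to the deductible. Owner pays €564; OOP now €564.
#2 (€7,161): €1,206 to deductible, leaving €5,955; 20% of €5,955 = €1,191. Owner pays €2,397; OOP now €2,961.
#3 (€203): deductible met; 20% of €203 = €40.60. Cost to owner: €40.60. OOP to date €3,001.60.
#4 (€606): 20% coinsurance on €606 = €121.20. Cost to owner: €121.20. OOP to date €3,122.80.
#5 (€1,065): 20% coinsurance on €1,065 = €213. Owner pays €213; OOP now €3,335.80.

€213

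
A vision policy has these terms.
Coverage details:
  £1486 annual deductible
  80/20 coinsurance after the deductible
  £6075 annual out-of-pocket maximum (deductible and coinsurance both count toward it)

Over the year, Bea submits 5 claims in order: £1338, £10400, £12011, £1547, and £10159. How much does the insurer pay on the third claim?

£9608.80

Bill 1, £1338: fully absorbed by the deductible. Cost to member: £1338. OOP to date £1338. Insurer: £1338 − £1338 = £0.
Bill 2, £10400: £148 finishes the deductible; £10252 goes to coinsurance; 20% of £10252 = £2050.40. Cost to member: £2198.40. OOP to date £3536.40. Plan pays £10400 − £2198.40 = £8201.60.
Bill 3, £12011: deductible already satisfied, so member's share is 20% × £12011 = £2402.20. Member pays £2402.20; OOP now £5938.60. Insurer: £12011 − £2402.20 = £9608.80.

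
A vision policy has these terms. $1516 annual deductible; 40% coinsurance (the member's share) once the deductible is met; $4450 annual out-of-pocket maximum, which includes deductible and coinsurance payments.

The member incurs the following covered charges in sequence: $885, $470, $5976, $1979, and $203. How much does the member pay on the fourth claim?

$608

Claim 1 ($885): fully absorbed by the deductible. Cost to member: $885. OOP to date $885.
Claim 2 ($470): all of it applies to the deductible. Member owes $470 (running OOP $1355).
Claim 3 ($5976): deductible takes $161, $5815 remains; member's 40% is $2326. Cost to member: $2487. OOP to date $3842.
Claim 4 ($1979): deductible met; 40% of $1979 = $791.60. OOP would hit $4633.60 > $4450, so the cap limits the member to $4450 − $3842 = $608.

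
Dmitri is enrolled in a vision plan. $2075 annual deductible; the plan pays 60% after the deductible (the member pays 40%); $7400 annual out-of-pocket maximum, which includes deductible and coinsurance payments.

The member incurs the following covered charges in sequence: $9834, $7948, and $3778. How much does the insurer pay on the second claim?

$5726.60

Claim 1 — $9834: $2075 to deductible, leaving $7759; member's 40% is $3103.60. Cost to member: $5178.60. OOP to date $5178.60. Plan pays $9834 − $5178.60 = $4655.40.
Claim 2 — $7948: deductible met; 40% of $7948 = $3179.20. OOP would hit $8357.80 > $7400, so the cap limits the member to $7400 − $5178.60 = $2221.40. Plan pays $7948 − $2221.40 = $5726.60.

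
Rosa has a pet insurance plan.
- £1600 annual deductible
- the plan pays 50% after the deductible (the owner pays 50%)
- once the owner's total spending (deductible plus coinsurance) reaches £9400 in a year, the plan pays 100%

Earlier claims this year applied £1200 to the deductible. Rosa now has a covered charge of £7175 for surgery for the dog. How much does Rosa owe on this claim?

Remaining deductible: £1600 − £1200 = £400.
That leaves £7175 − £400 = £6775 for coinsurance.
Coinsurance: £6775 × 50% = £3387.50.
So the owner owes £400 + £3387.50 = £3787.50 before any cap.
Year-to-date out-of-pocket becomes £1200 + £3787.50 = £4987.50, still under the £9400 maximum, so no cap applies.

£3787.50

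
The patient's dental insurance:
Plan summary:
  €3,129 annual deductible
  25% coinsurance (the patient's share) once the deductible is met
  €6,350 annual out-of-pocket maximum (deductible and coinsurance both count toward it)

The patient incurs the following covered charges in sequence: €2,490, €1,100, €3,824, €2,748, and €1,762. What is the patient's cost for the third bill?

Claim 1 — €2,490: fully absorbed by the deductible. Patient owes €2,490 (running OOP €2,490).
Claim 2 — €1,100: deductible takes €639, €461 remains; 25% of €461 = €115.25. Cost to patient: €754.25. OOP to date €3,244.25.
Claim 3 — €3,824: 25% coinsurance on €3,824 = €956. Patient pays €956; OOP now €4,200.25.

€956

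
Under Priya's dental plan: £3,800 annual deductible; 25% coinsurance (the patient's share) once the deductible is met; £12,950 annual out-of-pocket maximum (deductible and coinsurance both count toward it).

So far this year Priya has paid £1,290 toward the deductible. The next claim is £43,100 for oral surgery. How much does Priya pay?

£11,660

Deductible still to meet: £3,800 − £1,290 = £2,510.
The remaining £40,590 (= £43,100 − £2,510) moves to coinsurance.
Coinsurance: £40,590 × 25% = £10,147.50.
That puts the patient's cost at £2,510 + £10,147.50 = £12,657.50 before any cap.
That would bring total out-of-pocket to £13,947.50, past the £12,950 cap. The patient is capped at £12,950 − £1,290 = £11,660 on this claim.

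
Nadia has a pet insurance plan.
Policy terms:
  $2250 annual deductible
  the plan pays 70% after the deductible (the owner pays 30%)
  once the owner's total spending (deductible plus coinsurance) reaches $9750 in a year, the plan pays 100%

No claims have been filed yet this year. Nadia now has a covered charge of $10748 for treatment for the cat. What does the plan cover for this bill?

$5948.60

Deductible not yet touched, so the first $2250 of the bill goes to the deductible.
That leaves $10748 − $2250 = $8498 for coinsurance.
Coinsurance: $8498 × 30% = $2549.40.
That puts the owner's cost at $2250 + $2549.40 = $4799.40 before any cap.
Cumulative spending $0 + $4799.40 = $4799.40 stays under the $9750 maximum.
Insurer pays the balance: $10748 − $4799.40 = $5948.60.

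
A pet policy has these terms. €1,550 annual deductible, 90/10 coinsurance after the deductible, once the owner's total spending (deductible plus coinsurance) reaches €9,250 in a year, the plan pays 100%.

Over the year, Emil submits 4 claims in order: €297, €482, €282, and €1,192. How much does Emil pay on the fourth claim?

€559.30

Claim 1 — €297: fully absorbed by the deductible. Owner owes €297 (running OOP €297).
Claim 2 — €482: entire amount goes to the deductible. Owner owes €482 (running OOP €779).
Claim 3 — €282: all of it applies to the deductible. Owner owes €282 (running OOP €1,061).
Claim 4 — €1,192: deductible takes €489, €703 remains; coinsurance €703 × 10% = €70.30. Owner pays €559.30; OOP now €1,620.30.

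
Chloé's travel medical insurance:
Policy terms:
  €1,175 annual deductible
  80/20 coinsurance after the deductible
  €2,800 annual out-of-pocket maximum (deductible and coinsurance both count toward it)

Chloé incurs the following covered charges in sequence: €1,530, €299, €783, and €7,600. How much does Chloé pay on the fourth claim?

Claim 1 (€1,530): €1,175 to deductible, leaving €355; 20% of €355 = €71. Traveler owes €1,246 (running OOP €1,246).
Claim 2 (€299): deductible met; 20% of €299 = €59.80. Cost to traveler: €59.80. OOP to date €1,305.80.
Claim 3 (€783): deductible already satisfied, so traveler's share is 20% × €783 = €156.60. Traveler owes €156.60 (running OOP €1,462.40).
Claim 4 (€7,600): deductible already satisfied, so traveler's share is 20% × €7,600 = €1,520. OOP would hit €2,982.40 > €2,800, so the cap limits the traveler to €2,800 − €1,462.40 = €1,337.60.

€1,337.60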